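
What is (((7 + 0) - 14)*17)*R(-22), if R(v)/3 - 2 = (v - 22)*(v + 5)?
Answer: -267750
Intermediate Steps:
R(v) = 6 + 3*(-22 + v)*(5 + v) (R(v) = 6 + 3*((v - 22)*(v + 5)) = 6 + 3*((-22 + v)*(5 + v)) = 6 + 3*(-22 + v)*(5 + v))
(((7 + 0) - 14)*17)*R(-22) = (((7 + 0) - 14)*17)*(-324 - 51*(-22) + 3*(-22)²) = ((7 - 14)*17)*(-324 + 1122 + 3*484) = (-7*17)*(-324 + 1122 + 1452) = -119*2250 = -267750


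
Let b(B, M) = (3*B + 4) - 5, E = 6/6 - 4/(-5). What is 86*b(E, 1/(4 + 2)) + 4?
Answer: 1912/5 ≈ 382.40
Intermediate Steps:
E = 9/5 (E = 6*(⅙) - 4*(-⅕) = 1 + ⅘ = 9/5 ≈ 1.8000)
b(B, M) = -1 + 3*B (b(B, M) = (4 + 3*B) - 5 = -1 + 3*B)
86*b(E, 1/(4 + 2)) + 4 = 86*(-1 + 3*(9/5)) + 4 = 86*(-1 + 27/5) + 4 = 86*(22/5) + 4 = 1892/5 + 4 = 1912/5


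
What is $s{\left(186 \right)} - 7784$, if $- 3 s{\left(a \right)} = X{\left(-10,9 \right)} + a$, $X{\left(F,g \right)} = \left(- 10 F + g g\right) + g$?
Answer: $- \frac{23728}{3} \approx -7909.3$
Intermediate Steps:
$X{\left(F,g \right)} = g + g^{2} - 10 F$ ($X{\left(F,g \right)} = \left(- 10 F + g^{2}\right) + g = \left(g^{2} - 10 F\right) + g = g + g^{2} - 10 F$)
$s{\left(a \right)} = - \frac{190}{3} - \frac{a}{3}$ ($s{\left(a \right)} = - \frac{\left(9 + 9^{2} - -100\right) + a}{3} = - \frac{\left(9 + 81 + 100\right) + a}{3} = - \frac{190 + a}{3} = - \frac{190}{3} - \frac{a}{3}$)
$s{\left(186 \right)} - 7784 = \left(- \frac{190}{3} - 62\right) - 7784 = - \frac{376}{3} - 7784 = - \frac{23728}{3}$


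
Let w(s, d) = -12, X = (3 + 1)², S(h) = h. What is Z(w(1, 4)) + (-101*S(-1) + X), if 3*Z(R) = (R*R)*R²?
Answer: 7029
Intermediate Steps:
X = 16 (X = 4² = 16)
Z(R) = R⁴/3 (Z(R) = ((R*R)*R²)/3 = (R²*R²)/3 = R⁴/3)
Z(w(1, 4)) + (-101*S(-1) + X) = (⅓)*(-12)⁴ + (-101*(-1) + 16) = (⅓)*20736 + (101 + 16) = 6912 + 117 = 7029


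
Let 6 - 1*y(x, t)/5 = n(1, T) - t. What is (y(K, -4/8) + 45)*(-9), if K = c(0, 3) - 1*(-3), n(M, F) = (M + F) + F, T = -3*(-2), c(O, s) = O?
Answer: -135/2 ≈ -67.500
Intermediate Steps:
T = 6
n(M, F) = M + 2*F (n(M, F) = (F + M) + F = M + 2*F)
K = 3 (K = 0 - 1*(-3) = 0 + 3 = 3)
y(x, t) = -35 + 5*t (y(x, t) = 30 - 5*((1 + 2*6) - t) = 30 - 5*((1 + 12) - t) = 30 - 5*(13 - t) = 30 + (-65 + 5*t) = -35 + 5*t)
(y(K, -4/8) + 45)*(-9) = ((-35 + 5*(-4/8)) + 45)*(-9) = ((-35 + 5*(-4*1/8)) + 45)*(-9) = ((-35 + 5*(-1/2)) + 45)*(-9) = ((-35 - 5/2) + 45)*(-9) = (-75/2 + 45)*(-9) = (15/2)*(-9) = -135/2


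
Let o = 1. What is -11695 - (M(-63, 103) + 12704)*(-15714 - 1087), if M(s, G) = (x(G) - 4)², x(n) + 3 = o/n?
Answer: 2272969507681/10609 ≈ 2.1425e+8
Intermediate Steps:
x(n) = -3 + 1/n
M(s, G) = (-7 + 1/G)² (M(s, G) = ((-3 + 1/G) - 4)² = (-7 + 1/G)²)
-11695 - (M(-63, 103) + 12704)*(-15714 - 1087) = -11695 - ((-1 + 7*103)²/103² + 12704)*(-15714 - 1087) = -11695 - ((-1 + 721)²/10609 + 12704)*(-16801) = -11695 - ((1/10609)*720² + 12704)*(-16801) = -11695 - ((1/10609)*518400 + 12704)*(-16801) = -11695 - (518400/10609 + 12704)*(-16801) = -11695 - 135295136*(-16801)/10609 = -11695 - 1*(-2273093579936/10609) = -11695 + 2273093579936/10609 = 2272969507681/10609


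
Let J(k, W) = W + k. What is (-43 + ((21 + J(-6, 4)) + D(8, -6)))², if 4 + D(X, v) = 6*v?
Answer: 4096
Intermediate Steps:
D(X, v) = -4 + 6*v
(-43 + ((21 + J(-6, 4)) + D(8, -6)))² = (-43 + ((21 + (4 - 6)) + (-4 + 6*(-6))))² = (-43 + ((21 - 2) + (-4 - 36)))² = (-43 + (19 - 40))² = (-43 - 21)² = (-64)² = 4096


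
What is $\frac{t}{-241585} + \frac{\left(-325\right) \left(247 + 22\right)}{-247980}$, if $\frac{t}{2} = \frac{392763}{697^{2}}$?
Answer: $\frac{2052073505681029}{5820793239674940} \approx 0.35254$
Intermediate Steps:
$t = \frac{785526}{485809}$ ($t = 2 \frac{392763}{697^{2}} = 2 \cdot \frac{392763}{485809} = \frac{785526}{485809} \approx 1.6169$)
$\frac{t}{-241585} + \frac{\left(-325\right) \left(247 + 22\right)}{-247980} = \frac{785526}{485809 \left(-241585\right)} + \frac{\left(-325\right) \left(247 + 22\right)}{-247980} = \frac{785526}{485809} \left(- \frac{1}{241585}\right) + \left(-325\right) 269 \left(- \frac{1}{247980}\right) = - \frac{785526}{117364167265} - - \frac{17485}{49596} = - \frac{785526}{117364167265} + \frac{17485}{49596} = \frac{2052073505681029}{5820793239674940}$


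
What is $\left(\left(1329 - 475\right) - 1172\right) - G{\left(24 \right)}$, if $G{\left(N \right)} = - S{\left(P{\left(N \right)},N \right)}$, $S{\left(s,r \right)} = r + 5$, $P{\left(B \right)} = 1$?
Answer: $-289$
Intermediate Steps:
$S{\left(s,r \right)} = 5 + r$
$G{\left(N \right)} = -5 - N$ ($G{\left(N \right)} = - (5 + N) = -5 - N$)
$\left(\left(1329 - 475\right) - 1172\right) - G{\left(24 \right)} = \left(\left(1329 - 475\right) - 1172\right) - \left(-5 - 24\right) = \left(854 - 1172\right) - \left(-5 - 24\right) = -318 - -29 = -318 + 29 = -289$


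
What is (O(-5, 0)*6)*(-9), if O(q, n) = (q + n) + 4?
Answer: 54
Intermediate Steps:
O(q, n) = 4 + n + q (O(q, n) = (n + q) + 4 = 4 + n + q)
(O(-5, 0)*6)*(-9) = ((4 + 0 - 5)*6)*(-9) = -1*6*(-9) = -6*(-9) = 54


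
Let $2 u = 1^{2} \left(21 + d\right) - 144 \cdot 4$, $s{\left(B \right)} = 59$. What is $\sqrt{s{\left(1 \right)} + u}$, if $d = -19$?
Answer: $2 i \sqrt{57} \approx 15.1 i$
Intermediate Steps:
$u = -287$ ($u = \frac{1^{2} \left(21 - 19\right) - 144 \cdot 4}{2} = \frac{1 \cdot 2 - 576}{2} = \frac{2 - 576}{2} = \frac{1}{2} \left(-574\right) = -287$)
$\sqrt{s{\left(1 \right)} + u} = \sqrt{59 - 287} = \sqrt{-228} = 2 i \sqrt{57}$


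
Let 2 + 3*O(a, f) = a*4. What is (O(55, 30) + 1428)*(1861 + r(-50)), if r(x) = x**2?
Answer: 19633222/3 ≈ 6.5444e+6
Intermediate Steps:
O(a, f) = -2/3 + 4*a/3 (O(a, f) = -2/3 + (a*4)/3 = -2/3 + (4*a)/3 = -2/3 + 4*a/3)
(O(55, 30) + 1428)*(1861 + r(-50)) = ((-2/3 + (4/3)*55) + 1428)*(1861 + (-50)**2) = ((-2/3 + 220/3) + 1428)*(1861 + 2500) = (218/3 + 1428)*4361 = (4502/3)*4361 = 19633222/3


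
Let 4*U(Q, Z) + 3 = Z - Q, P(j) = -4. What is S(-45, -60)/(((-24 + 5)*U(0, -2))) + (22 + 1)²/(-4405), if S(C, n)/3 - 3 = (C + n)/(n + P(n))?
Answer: 124831/267824 ≈ 0.46609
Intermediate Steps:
U(Q, Z) = -¾ - Q/4 + Z/4 (U(Q, Z) = -¾ + (Z - Q)/4 = -¾ + (-Q/4 + Z/4) = -¾ - Q/4 + Z/4)
S(C, n) = 9 + 3*(C + n)/(-4 + n) (S(C, n) = 9 + 3*((C + n)/(n - 4)) = 9 + 3*((C + n)/(-4 + n)) = 9 + 3*(C + n)/(-4 + n))
S(-45, -60)/(((-24 + 5)*U(0, -2))) + (22 + 1)²/(-4405) = (3*(-12 - 45 + 4*(-60))/(-4 - 60))/(((-24 + 5)*(-¾ - ¼*0 + (¼)*(-2)))) + (22 + 1)²/(-4405) = (3*(-12 - 45 - 240)/(-64))/((-19*(-¾ + 0 - ½))) + 23²*(-1/4405) = (3*(-1/64)*(-297))/((-19*(-5/4))) + 529*(-1/4405) = 891/(64*(95/4)) - 529/4405 = (891/64)*(4/95) - 529/4405 = 891/1520 - 529/4405 = 124831/267824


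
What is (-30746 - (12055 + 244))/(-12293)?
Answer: 43045/12293 ≈ 3.5016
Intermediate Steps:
(-30746 - (12055 + 244))/(-12293) = (-30746 - 1*12299)*(-1/12293) = (-30746 - 12299)*(-1/12293) = -43045*(-1/12293) = 43045/12293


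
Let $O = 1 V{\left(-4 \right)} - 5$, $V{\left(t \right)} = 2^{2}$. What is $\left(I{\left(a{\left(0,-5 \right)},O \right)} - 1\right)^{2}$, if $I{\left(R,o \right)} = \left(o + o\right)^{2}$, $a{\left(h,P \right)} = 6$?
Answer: $9$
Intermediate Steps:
$V{\left(t \right)} = 4$
$O = -1$ ($O = 1 \cdot 4 - 5 = 4 - 5 = -1$)
$I{\left(R,o \right)} = 4 o^{2}$ ($I{\left(R,o \right)} = \left(2 o\right)^{2} = 4 o^{2}$)
$\left(I{\left(a{\left(0,-5 \right)},O \right)} - 1\right)^{2} = \left(4 \left(-1\right)^{2} - 1\right)^{2} = \left(4 \cdot 1 - 1\right)^{2} = \left(4 - 1\right)^{2} = 3^{2} = 9$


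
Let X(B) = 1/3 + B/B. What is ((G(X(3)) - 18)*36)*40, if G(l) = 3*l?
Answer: -20160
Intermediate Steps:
X(B) = 4/3 (X(B) = 1*(⅓) + 1 = ⅓ + 1 = 4/3)
((G(X(3)) - 18)*36)*40 = ((3*(4/3) - 18)*36)*40 = ((4 - 18)*36)*40 = -14*36*40 = -504*40 = -20160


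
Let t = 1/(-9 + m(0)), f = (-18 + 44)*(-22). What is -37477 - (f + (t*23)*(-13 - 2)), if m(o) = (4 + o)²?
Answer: -257990/7 ≈ -36856.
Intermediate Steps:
f = -572 (f = 26*(-22) = -572)
t = ⅐ (t = 1/(-9 + (4 + 0)²) = 1/(-9 + 4²) = 1/(-9 + 16) = 1/7 = ⅐ ≈ 0.14286)
-37477 - (f + (t*23)*(-13 - 2)) = -37477 - (-572 + ((⅐)*23)*(-13 - 2)) = -37477 - (-572 + (23/7)*(-15)) = -37477 - (-572 - 345/7) = -37477 - 1*(-4349/7) = -37477 + 4349/7 = -257990/7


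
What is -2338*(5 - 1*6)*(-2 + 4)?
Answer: 4676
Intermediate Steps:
-2338*(5 - 1*6)*(-2 + 4) = -2338*(5 - 6)*2 = -(-2338)*2 = -2338*(-2) = 4676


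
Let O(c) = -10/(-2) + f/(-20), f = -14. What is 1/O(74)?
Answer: 10/57 ≈ 0.17544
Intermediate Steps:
O(c) = 57/10 (O(c) = -10/(-2) - 14/(-20) = -10*(-½) - 14*(-1/20) = 5 + 7/10 = 57/10)
1/O(74) = 1/(57/10) = 10/57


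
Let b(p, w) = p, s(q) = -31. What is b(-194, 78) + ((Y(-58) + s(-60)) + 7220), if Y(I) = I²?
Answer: 10359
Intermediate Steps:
b(-194, 78) + ((Y(-58) + s(-60)) + 7220) = -194 + (((-58)² - 31) + 7220) = -194 + ((3364 - 31) + 7220) = -194 + (3333 + 7220) = -194 + 10553 = 10359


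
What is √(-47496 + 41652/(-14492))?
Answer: I*√623476349283/3623 ≈ 217.94*I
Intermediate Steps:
√(-47496 + 41652/(-14492)) = √(-47496 + 41652*(-1/14492)) = √(-47496 - 10413/3623) = √(-172088421/3623) = I*√623476349283/3623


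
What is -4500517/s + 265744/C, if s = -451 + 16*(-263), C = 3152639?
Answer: 14189743515659/14688145101 ≈ 966.07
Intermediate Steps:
s = -4659 (s = -451 - 4208 = -4659)
-4500517/s + 265744/C = -4500517/(-4659) + 265744/3152639 = -4500517*(-1/4659) + 265744*(1/3152639) = 4500517/4659 + 265744/3152639 = 14189743515659/14688145101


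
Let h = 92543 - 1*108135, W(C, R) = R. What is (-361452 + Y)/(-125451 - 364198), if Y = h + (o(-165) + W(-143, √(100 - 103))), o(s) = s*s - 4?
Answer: 349823/489649 - I*√3/489649 ≈ 0.71444 - 3.5373e-6*I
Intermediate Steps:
o(s) = -4 + s² (o(s) = s² - 4 = -4 + s²)
h = -15592 (h = 92543 - 108135 = -15592)
Y = 11629 + I*√3 (Y = -15592 + ((-4 + (-165)²) + √(100 - 103)) = -15592 + ((-4 + 27225) + √(-3)) = -15592 + (27221 + I*√3) = 11629 + I*√3 ≈ 11629.0 + 1.732*I)
(-361452 + Y)/(-125451 - 364198) = (-361452 + (11629 + I*√3))/(-125451 - 364198) = (-349823 + I*√3)/(-489649) = (-349823 + I*√3)*(-1/489649) = 349823/489649 - I*√3/489649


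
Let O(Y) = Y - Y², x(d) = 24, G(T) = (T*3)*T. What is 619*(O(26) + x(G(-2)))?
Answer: -387494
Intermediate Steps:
G(T) = 3*T² (G(T) = (3*T)*T = 3*T²)
619*(O(26) + x(G(-2))) = 619*(26*(1 - 1*26) + 24) = 619*(26*(1 - 26) + 24) = 619*(26*(-25) + 24) = 619*(-650 + 24) = 619*(-626) = -387494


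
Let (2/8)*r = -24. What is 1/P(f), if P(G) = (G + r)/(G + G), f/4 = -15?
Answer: 10/13 ≈ 0.76923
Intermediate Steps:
r = -96 (r = 4*(-24) = -96)
f = -60 (f = 4*(-15) = -60)
P(G) = (-96 + G)/(2*G) (P(G) = (G - 96)/(G + G) = (-96 + G)/((2*G)) = (-96 + G)*(1/(2*G)) = (-96 + G)/(2*G))
1/P(f) = 1/((½)*(-96 - 60)/(-60)) = 1/((½)*(-1/60)*(-156)) = 1/(13/10) = 10/13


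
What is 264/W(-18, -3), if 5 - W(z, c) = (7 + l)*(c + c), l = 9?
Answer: 264/101 ≈ 2.6139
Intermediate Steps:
W(z, c) = 5 - 32*c (W(z, c) = 5 - (7 + 9)*(c + c) = 5 - 16*2*c = 5 - 32*c)
264/W(-18, -3) = 264/(5 - 32*(-3)) = 264/(5 + 96) = 264/101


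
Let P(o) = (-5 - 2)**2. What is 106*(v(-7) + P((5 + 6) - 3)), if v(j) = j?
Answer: 4452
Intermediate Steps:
P(o) = 49 (P(o) = (-7)**2 = 49)
106*(v(-7) + P((5 + 6) - 3)) = 106*(-7 + 49) = 106*42 = 4452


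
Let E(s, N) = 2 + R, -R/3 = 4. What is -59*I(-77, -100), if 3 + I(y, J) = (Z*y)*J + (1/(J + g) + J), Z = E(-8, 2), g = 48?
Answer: 236552063/52 ≈ 4.5491e+6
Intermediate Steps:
R = -12 (R = -3*4 = -12)
E(s, N) = -10 (E(s, N) = 2 - 12 = -10)
Z = -10
I(y, J) = -3 + J + 1/(48 + J) - 10*J*y (I(y, J) = -3 + ((-10*y)*J + (1/(J + 48) + J)) = -3 + (-10*J*y + (1/(48 + J) + J)) = -3 + (-10*J*y + (J + 1/(48 + J))) = -3 + (J + 1/(48 + J) - 10*J*y) = -3 + J + 1/(48 + J) - 10*J*y)
-59*I(-77, -100) = -59*(-143 + (-100)² + 45*(-100) - 480*(-100)*(-77) - 10*(-77)*(-100)²)/(48 - 100) = -59*(-143 + 10000 - 4500 - 3696000 - 10*(-77)*10000)/(-52) = -(-59)*(-143 + 10000 - 4500 - 3696000 + 7700000)/52 = -(-59)*4009357/52 = -59*(-4009357/52) = 236552063/52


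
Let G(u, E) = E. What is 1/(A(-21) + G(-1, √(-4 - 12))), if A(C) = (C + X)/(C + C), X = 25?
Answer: -21/3530 - 441*I/1765 ≈ -0.005949 - 0.24986*I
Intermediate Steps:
A(C) = (25 + C)/(2*C) (A(C) = (C + 25)/(C + C) = (25 + C)/((2*C)) = (25 + C)*(1/(2*C)) = (25 + C)/(2*C))
1/(A(-21) + G(-1, √(-4 - 12))) = 1/((½)*(25 - 21)/(-21) + √(-4 - 12)) = 1/((½)*(-1/21)*4 + √(-16)) = 1/(-2/21 + 4*I) = 441*(-2/21 - 4*I)/7060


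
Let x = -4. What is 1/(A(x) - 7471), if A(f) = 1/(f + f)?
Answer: -8/59769 ≈ -0.00013385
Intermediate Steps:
A(f) = 1/(2*f)
1/(A(x) - 7471) = 1/((1/2)/(-4) - 7471) = 1/((1/2)*(-1/4) - 7471) = 1/(-1/8 - 7471) = 1/(-59769/8) = -8/59769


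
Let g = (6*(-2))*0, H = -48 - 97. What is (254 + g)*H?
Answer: -36830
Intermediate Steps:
H = -145
g = 0 (g = -12*0 = 0)
(254 + g)*H = (254 + 0)*(-145) = 254*(-145) = -36830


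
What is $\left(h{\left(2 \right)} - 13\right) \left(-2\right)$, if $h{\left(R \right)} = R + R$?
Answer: $18$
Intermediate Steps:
$h{\left(R \right)} = 2 R$
$\left(h{\left(2 \right)} - 13\right) \left(-2\right) = \left(2 \cdot 2 - 13\right) \left(-2\right) = \left(4 - 13\right) \left(-2\right) = \left(-9\right) \left(-2\right) = 18$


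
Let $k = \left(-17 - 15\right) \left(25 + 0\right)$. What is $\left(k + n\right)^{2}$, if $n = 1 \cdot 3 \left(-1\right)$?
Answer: $644809$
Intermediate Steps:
$n = -3$ ($n = 3 \left(-1\right) = -3$)
$k = -800$ ($k = \left(-32\right) 25 = -800$)
$\left(k + n\right)^{2} = \left(-800 - 3\right)^{2} = \left(-803\right)^{2} = 644809$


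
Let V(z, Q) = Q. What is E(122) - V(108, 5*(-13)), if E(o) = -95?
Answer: -30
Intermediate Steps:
E(122) - V(108, 5*(-13)) = -95 - 5*(-13) = -95 - 1*(-65) = -95 + 65 = -30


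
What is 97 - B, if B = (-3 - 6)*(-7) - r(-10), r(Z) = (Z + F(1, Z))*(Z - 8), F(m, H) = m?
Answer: 196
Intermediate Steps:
r(Z) = (1 + Z)*(-8 + Z) (r(Z) = (Z + 1)*(Z - 8) = (1 + Z)*(-8 + Z))
B = -99 (B = (-3 - 6)*(-7) - (-8 + (-10)**2 - 7*(-10)) = -9*(-7) - (-8 + 100 + 70) = 63 - 1*162 = 63 - 162 = -99)
97 - B = 97 - 1*(-99) = 97 + 99 = 196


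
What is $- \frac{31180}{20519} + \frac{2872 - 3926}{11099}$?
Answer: $- \frac{367693846}{227740381} \approx -1.6145$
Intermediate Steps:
$- \frac{31180}{20519} + \frac{2872 - 3926}{11099} = \left(-31180\right) \frac{1}{20519} + \left(2872 - 3926\right) \frac{1}{11099} = - \frac{31180}{20519} - \frac{1054}{11099} = - \frac{367693846}{227740381}$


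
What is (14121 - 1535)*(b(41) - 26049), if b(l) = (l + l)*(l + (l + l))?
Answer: -200910318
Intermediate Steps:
b(l) = 6*l**2 (b(l) = (2*l)*(l + 2*l) = (2*l)*(3*l) = 6*l**2)
(14121 - 1535)*(b(41) - 26049) = (14121 - 1535)*(6*41**2 - 26049) = 12586*(6*1681 - 26049) = 12586*(10086 - 26049) = 12586*(-15963) = -200910318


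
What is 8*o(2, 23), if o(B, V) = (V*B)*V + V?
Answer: 8648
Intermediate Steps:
o(B, V) = V + B*V² (o(B, V) = (B*V)*V + V = B*V² + V = V + B*V²)
8*o(2, 23) = 8*(23*(1 + 2*23)) = 8*(23*(1 + 46)) = 8*(23*47) = 8*1081 = 8648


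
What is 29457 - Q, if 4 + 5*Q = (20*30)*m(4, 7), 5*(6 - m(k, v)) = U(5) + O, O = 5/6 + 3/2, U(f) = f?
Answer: 144569/5 ≈ 28914.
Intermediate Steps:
O = 7/3 (O = 5*(⅙) + 3*(½) = ⅚ + 3/2 = 7/3 ≈ 2.3333)
m(k, v) = 68/15 (m(k, v) = 6 - (5 + 7/3)/5 = 6 - ⅕*22/3 = 6 - 22/15 = 68/15)
Q = 2716/5 (Q = -⅘ + ((20*30)*(68/15))/5 = -⅘ + (600*(68/15))/5 = -⅘ + (⅕)*2720 = -⅘ + 544 = 2716/5 ≈ 543.20)
29457 - Q = 29457 - 1*2716/5 = 29457 - 2716/5 = 144569/5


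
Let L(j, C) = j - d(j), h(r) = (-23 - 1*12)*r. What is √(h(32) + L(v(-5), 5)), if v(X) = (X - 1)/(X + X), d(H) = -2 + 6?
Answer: I*√28085/5 ≈ 33.517*I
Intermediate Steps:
d(H) = 4
v(X) = (-1 + X)/(2*X) (v(X) = (-1 + X)/((2*X)) = (-1 + X)*(1/(2*X)) = (-1 + X)/(2*X))
h(r) = -35*r (h(r) = (-23 - 12)*r = -35*r)
L(j, C) = -4 + j (L(j, C) = j - 1*4 = j - 4 = -4 + j)
√(h(32) + L(v(-5), 5)) = √(-35*32 + (-4 + (½)*(-1 - 5)/(-5))) = √(-1120 + (-4 + (½)*(-⅕)*(-6))) = √(-1120 + (-4 + ⅗)) = √(-1120 - 17/5) = √(-5617/5) = I*√28085/5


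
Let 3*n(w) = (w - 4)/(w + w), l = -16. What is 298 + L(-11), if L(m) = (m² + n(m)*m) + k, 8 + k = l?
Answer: 785/2 ≈ 392.50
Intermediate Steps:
k = -24 (k = -8 - 16 = -24)
n(w) = (-4 + w)/(6*w) (n(w) = ((w - 4)/(w + w))/3 = ((-4 + w)/((2*w)))/3 = ((-4 + w)*(1/(2*w)))/3 = ((-4 + w)/(2*w))/3 = (-4 + w)/(6*w))
L(m) = -74/3 + m² + m/6 (L(m) = (m² + ((-4 + m)/(6*m))*m) - 24 = (m² + (-⅔ + m/6)) - 24 = (-⅔ + m² + m/6) - 24 = -74/3 + m² + m/6)
298 + L(-11) = 298 + (-74/3 + (-11)² + (⅙)*(-11)) = 298 + (-74/3 + 121 - 11/6) = 298 + 189/2 = 785/2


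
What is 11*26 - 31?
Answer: 255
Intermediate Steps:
11*26 - 31 = 286 - 31 = 255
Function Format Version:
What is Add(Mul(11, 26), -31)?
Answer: 255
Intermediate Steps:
Add(Mul(11, 26), -31) = Add(286, -31) = 255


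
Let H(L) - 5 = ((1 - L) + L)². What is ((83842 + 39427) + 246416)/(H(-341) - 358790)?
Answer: -369685/358784 ≈ -1.0304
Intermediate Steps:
H(L) = 6 (H(L) = 5 + ((1 - L) + L)² = 5 + 1² = 5 + 1 = 6)
((83842 + 39427) + 246416)/(H(-341) - 358790) = ((83842 + 39427) + 246416)/(6 - 358790) = (123269 + 246416)/(-358784) = 369685*(-1/358784) = -369685/358784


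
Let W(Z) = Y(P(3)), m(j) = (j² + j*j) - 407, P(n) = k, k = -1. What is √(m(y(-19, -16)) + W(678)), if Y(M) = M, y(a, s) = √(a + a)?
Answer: 22*I ≈ 22.0*I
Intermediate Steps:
y(a, s) = √2*√a (y(a, s) = √(2*a) = √2*√a)
P(n) = -1
m(j) = -407 + 2*j² (m(j) = (j² + j²) - 407 = 2*j² - 407 = -407 + 2*j²)
W(Z) = -1
√(m(y(-19, -16)) + W(678)) = √((-407 + 2*(√2*√(-19))²) - 1) = √((-407 + 2*(√2*(I*√19))²) - 1) = √((-407 + 2*(I*√38)²) - 1) = √((-407 + 2*(-38)) - 1) = √((-407 - 76) - 1) = √(-483 - 1) = √(-484) = 22*I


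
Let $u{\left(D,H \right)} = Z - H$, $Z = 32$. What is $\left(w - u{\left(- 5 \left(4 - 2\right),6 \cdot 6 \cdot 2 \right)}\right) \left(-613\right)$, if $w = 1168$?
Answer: $-740504$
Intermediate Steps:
$u{\left(D,H \right)} = 32 - H$
$\left(w - u{\left(- 5 \left(4 - 2\right),6 \cdot 6 \cdot 2 \right)}\right) \left(-613\right) = \left(1168 - \left(32 - 6 \cdot 6 \cdot 2\right)\right) \left(-613\right) = \left(1168 - \left(32 - 36 \cdot 2\right)\right) \left(-613\right) = \left(1168 - \left(32 - 72\right)\right) \left(-613\right) = \left(1168 - -40\right) \left(-613\right) = \left(1168 + 40\right) \left(-613\right) = 1208 \left(-613\right) = -740504$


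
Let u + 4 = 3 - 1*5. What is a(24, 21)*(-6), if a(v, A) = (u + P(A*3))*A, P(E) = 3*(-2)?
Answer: 1512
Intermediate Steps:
P(E) = -6
u = -6 (u = -4 + (3 - 1*5) = -4 + (3 - 5) = -4 - 2 = -6)
a(v, A) = -12*A (a(v, A) = (-6 - 6)*A = -12*A)
a(24, 21)*(-6) = -12*21*(-6) = -252*(-6) = 1512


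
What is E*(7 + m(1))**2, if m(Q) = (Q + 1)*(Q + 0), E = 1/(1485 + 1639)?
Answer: 81/3124 ≈ 0.025928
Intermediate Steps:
E = 1/3124 ≈ 0.00032010
m(Q) = Q*(1 + Q) (m(Q) = (1 + Q)*Q = Q*(1 + Q))
E*(7 + m(1))**2 = (7 + 1*(1 + 1))**2/3124 = (7 + 1*2)**2/3124 = (7 + 2)**2/3124 = (1/3124)*9**2 = (1/3124)*81 = 81/3124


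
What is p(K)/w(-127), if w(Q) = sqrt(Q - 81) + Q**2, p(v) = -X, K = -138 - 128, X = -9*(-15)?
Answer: -2177415/260144849 + 540*I*sqrt(13)/260144849 ≈ -0.00837 + 7.4843e-6*I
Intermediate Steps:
X = 135
K = -266
p(v) = -135 (p(v) = -1*135 = -135)
w(Q) = Q**2 + sqrt(-81 + Q) (w(Q) = sqrt(-81 + Q) + Q**2 = Q**2 + sqrt(-81 + Q))
p(K)/w(-127) = -135/((-127)**2 + sqrt(-81 - 127)) = -135/(16129 + sqrt(-208)) = -135/(16129 + 4*I*sqrt(13))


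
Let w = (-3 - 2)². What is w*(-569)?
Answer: -14225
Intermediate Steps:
w = 25 (w = (-5)² = 25)
w*(-569) = 25*(-569) = -14225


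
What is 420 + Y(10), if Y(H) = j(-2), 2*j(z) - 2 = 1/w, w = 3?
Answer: 2527/6 ≈ 421.17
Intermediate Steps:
j(z) = 7/6 (j(z) = 1 + (1/3)/2 = 1 + (1*(⅓))/2 = 1 + (½)*(⅓) = 1 + ⅙ = 7/6)
Y(H) = 7/6
420 + Y(10) = 420 + 7/6 = 2527/6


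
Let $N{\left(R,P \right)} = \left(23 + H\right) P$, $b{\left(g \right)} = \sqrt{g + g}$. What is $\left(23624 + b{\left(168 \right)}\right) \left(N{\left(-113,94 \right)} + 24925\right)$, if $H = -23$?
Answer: $588828200 + 99700 \sqrt{21} \approx 5.8929 \cdot 10^{8}$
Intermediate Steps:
$b{\left(g \right)} = \sqrt{2} \sqrt{g}$ ($b{\left(g \right)} = \sqrt{2 g} = \sqrt{2} \sqrt{g}$)
$N{\left(R,P \right)} = 0$ ($N{\left(R,P \right)} = \left(23 - 23\right) P = 0 P = 0$)
$\left(23624 + b{\left(168 \right)}\right) \left(N{\left(-113,94 \right)} + 24925\right) = \left(23624 + \sqrt{2} \sqrt{168}\right) \left(0 + 24925\right) = \left(23624 + \sqrt{2} \cdot 2 \sqrt{42}\right) 24925 = \left(23624 + 4 \sqrt{21}\right) 24925 = 588828200 + 99700 \sqrt{21}$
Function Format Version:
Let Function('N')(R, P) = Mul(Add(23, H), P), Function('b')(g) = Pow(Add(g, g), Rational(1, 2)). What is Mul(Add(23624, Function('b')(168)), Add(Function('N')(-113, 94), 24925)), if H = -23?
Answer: Add(588828200, Mul(99700, Pow(21, Rational(1, 2)))) ≈ 5.8929e+8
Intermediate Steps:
Function('b')(g) = Mul(Pow(2, Rational(1, 2)), Pow(g, Rational(1, 2))) (Function('b')(g) = Pow(Mul(2, g), Rational(1, 2)) = Mul(Pow(2, Rational(1, 2)), Pow(g, Rational(1, 2))))
Function('N')(R, P) = 0 (Function('N')(R, P) = Mul(Add(23, -23), P) = Mul(0, P) = 0)
Mul(Add(23624, Function('b')(168)), Add(Function('N')(-113, 94), 24925)) = Mul(Add(23624, Mul(Pow(2, Rational(1, 2)), Pow(168, Rational(1, 2)))), Add(0, 24925)) = Mul(Add(23624, Mul(Pow(2, Rational(1, 2)), Mul(2, Pow(42, Rational(1, 2))))), 24925) = Mul(Add(23624, Mul(4, Pow(21, Rational(1, 2)))), 24925) = Add(588828200, Mul(99700, Pow(21, Rational(1, 2))))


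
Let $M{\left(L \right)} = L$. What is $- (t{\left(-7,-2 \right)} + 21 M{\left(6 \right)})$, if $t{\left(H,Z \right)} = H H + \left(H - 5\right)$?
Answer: $-163$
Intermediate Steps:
$t{\left(H,Z \right)} = -5 + H + H^{2}$ ($t{\left(H,Z \right)} = H^{2} + \left(H - 5\right) = H^{2} + \left(-5 + H\right) = -5 + H + H^{2}$)
$- (t{\left(-7,-2 \right)} + 21 M{\left(6 \right)}) = - (\left(-5 - 7 + \left(-7\right)^{2}\right) + 21 \cdot 6) = - (\left(-5 - 7 + 49\right) + 126) = - (37 + 126) = \left(-1\right) 163 = -163$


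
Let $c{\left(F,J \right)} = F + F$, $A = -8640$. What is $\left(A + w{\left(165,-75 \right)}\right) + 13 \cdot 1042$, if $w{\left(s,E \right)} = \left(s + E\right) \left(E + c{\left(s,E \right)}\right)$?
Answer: $27856$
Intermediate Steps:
$c{\left(F,J \right)} = 2 F$
$w{\left(s,E \right)} = \left(E + s\right) \left(E + 2 s\right)$ ($w{\left(s,E \right)} = \left(s + E\right) \left(E + 2 s\right) = \left(E + s\right) \left(E + 2 s\right)$)
$\left(A + w{\left(165,-75 \right)}\right) + 13 \cdot 1042 = \left(-8640 + \left(\left(-75\right)^{2} + 2 \cdot 165^{2} + 3 \left(-75\right) 165\right)\right) + 13 \cdot 1042 = \left(-8640 + \left(5625 + 2 \cdot 27225 - 37125\right)\right) + 13546 = \left(-8640 + \left(5625 + 54450 - 37125\right)\right) + 13546 = \left(-8640 + 22950\right) + 13546 = 14310 + 13546 = 27856$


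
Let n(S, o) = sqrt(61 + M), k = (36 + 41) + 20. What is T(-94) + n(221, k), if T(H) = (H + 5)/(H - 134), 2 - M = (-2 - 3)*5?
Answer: 89/228 + 2*sqrt(22) ≈ 9.7712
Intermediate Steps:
k = 97 (k = 77 + 20 = 97)
M = 27 (M = 2 - (-2 - 3)*5 = 2 - (-5)*5 = 2 - 1*(-25) = 2 + 25 = 27)
n(S, o) = 2*sqrt(22) (n(S, o) = sqrt(61 + 27) = sqrt(88) = 2*sqrt(22))
T(H) = (5 + H)/(-134 + H)
T(-94) + n(221, k) = (5 - 94)/(-134 - 94) + 2*sqrt(22) = -89/(-228) + 2*sqrt(22) = -1/228*(-89) + 2*sqrt(22) = 89/228 + 2*sqrt(22)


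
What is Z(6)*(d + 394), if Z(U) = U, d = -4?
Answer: 2340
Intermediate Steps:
Z(6)*(d + 394) = 6*(-4 + 394) = 6*390 = 2340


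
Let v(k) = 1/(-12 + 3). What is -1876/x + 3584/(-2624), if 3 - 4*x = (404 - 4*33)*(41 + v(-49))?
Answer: -2834888/4102829 ≈ -0.69096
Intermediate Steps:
v(k) = -⅑ (v(k) = 1/(-9) = -⅑)
x = -100069/36 (x = ¾ - (404 - 4*33)*(41 - ⅑)/4 = ¾ - (404 - 132)*368/(4*9) = ¾ - 68*368/9 = ¾ - ¼*100096/9 = ¾ - 25024/9 = -100069/36 ≈ -2779.7)
-1876/x + 3584/(-2624) = -1876/(-100069/36) + 3584/(-2624) = -1876*(-36/100069) + 3584*(-1/2624) = 67536/100069 - 56/41 = -2834888/4102829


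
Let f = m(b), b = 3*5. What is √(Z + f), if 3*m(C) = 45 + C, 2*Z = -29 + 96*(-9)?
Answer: I*√1706/2 ≈ 20.652*I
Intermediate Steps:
b = 15
Z = -893/2 (Z = (-29 + 96*(-9))/2 = (-29 - 864)/2 = (½)*(-893) = -893/2 ≈ -446.50)
m(C) = 15 + C/3 (m(C) = (45 + C)/3 = 15 + C/3)
f = 20 (f = 15 + (⅓)*15 = 15 + 5 = 20)
√(Z + f) = √(-893/2 + 20) = √(-853/2) = I*√1706/2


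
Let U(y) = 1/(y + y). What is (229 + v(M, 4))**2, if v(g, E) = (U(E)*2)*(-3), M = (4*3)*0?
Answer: 833569/16 ≈ 52098.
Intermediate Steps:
M = 0 (M = 12*0 = 0)
U(y) = 1/(2*y)
v(g, E) = -3/E (v(g, E) = ((1/(2*E))*2)*(-3) = -3/E)
(229 + v(M, 4))**2 = (229 - 3/4)**2 = (913/4)**2 = 833569/16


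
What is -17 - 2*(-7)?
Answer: -3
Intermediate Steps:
-17 - 2*(-7) = -17 + 14 = -3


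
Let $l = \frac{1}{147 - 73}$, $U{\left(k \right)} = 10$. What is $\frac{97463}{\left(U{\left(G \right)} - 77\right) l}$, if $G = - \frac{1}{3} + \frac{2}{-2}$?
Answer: $- \frac{7212262}{67} \approx -1.0765 \cdot 10^{5}$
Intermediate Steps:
$G = - \frac{4}{3}$ ($G = \left(-1\right) \frac{1}{3} + 2 \left(- \frac{1}{2}\right) = - \frac{1}{3} - 1 = - \frac{4}{3} \approx -1.3333$)
$l = \frac{1}{74} \approx 0.013514$
$\frac{97463}{\left(U{\left(G \right)} - 77\right) l} = \frac{97463}{\left(10 - 77\right) \frac{1}{74}} = \frac{97463}{\left(-67\right) \frac{1}{74}} = \frac{97463}{- \frac{67}{74}} = 97463 \left(- \frac{74}{67}\right) = - \frac{7212262}{67}$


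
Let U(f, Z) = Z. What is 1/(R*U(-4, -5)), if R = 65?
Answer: -1/325 ≈ -0.0030769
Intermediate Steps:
1/(R*U(-4, -5)) = 1/(65*(-5)) = 1/(-325) = -1/325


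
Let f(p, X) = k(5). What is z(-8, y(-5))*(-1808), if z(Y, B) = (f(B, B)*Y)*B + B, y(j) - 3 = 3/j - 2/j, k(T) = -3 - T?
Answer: -329056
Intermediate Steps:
f(p, X) = -8 (f(p, X) = -3 - 1*5 = -3 - 5 = -8)
y(j) = 3 + 1/j (y(j) = 3 + (3/j - 2/j) = 3 + 1/j)
z(Y, B) = B - 8*B*Y (z(Y, B) = (-8*Y)*B + B = -8*B*Y + B = B - 8*B*Y)
z(-8, y(-5))*(-1808) = ((3 + 1/(-5))*(1 - 8*(-8)))*(-1808) = ((3 - 1/5)*(1 + 64))*(-1808) = ((14/5)*65)*(-1808) = 182*(-1808) = -329056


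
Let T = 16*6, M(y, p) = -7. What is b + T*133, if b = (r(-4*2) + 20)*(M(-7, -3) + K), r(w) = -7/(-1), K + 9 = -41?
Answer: 11229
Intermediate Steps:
K = -50 (K = -9 - 41 = -50)
T = 96
r(w) = 7 (r(w) = -7*(-1) = 7)
b = -1539 (b = (7 + 20)*(-7 - 50) = 27*(-57) = -1539)
b + T*133 = -1539 + 96*133 = -1539 + 12768 = 11229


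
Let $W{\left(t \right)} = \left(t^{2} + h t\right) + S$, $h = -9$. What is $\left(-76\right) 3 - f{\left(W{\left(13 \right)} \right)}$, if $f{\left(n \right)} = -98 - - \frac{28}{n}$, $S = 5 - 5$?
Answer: $- \frac{1697}{13} \approx -130.54$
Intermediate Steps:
$S = 0$
$W{\left(t \right)} = t^{2} - 9 t$ ($W{\left(t \right)} = \left(t^{2} - 9 t\right) + 0 = t^{2} - 9 t$)
$f{\left(n \right)} = -98 + \frac{28}{n}$
$\left(-76\right) 3 - f{\left(W{\left(13 \right)} \right)} = \left(-76\right) 3 - \left(-98 + \frac{28}{13 \left(-9 + 13\right)}\right) = -228 - \left(-98 + \frac{28}{13 \cdot 4}\right) = -228 - \left(-98 + \frac{28}{52}\right) = -228 - \left(-98 + 28 \cdot \frac{1}{52}\right) = -228 - \left(-98 + \frac{7}{13}\right) = -228 - - \frac{1267}{13} = -228 + \frac{1267}{13} = - \frac{1697}{13}$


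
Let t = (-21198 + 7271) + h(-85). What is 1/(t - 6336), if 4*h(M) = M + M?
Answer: -2/40611 ≈ -4.9248e-5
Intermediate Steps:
h(M) = M/2 (h(M) = (M + M)/4 = (2*M)/4 = M/2)
t = -27939/2 (t = (-21198 + 7271) + (1/2)*(-85) = -13927 - 85/2 = -27939/2 ≈ -13970.)
1/(t - 6336) = 1/(-27939/2 - 6336) = 1/(-40611/2) = -2/40611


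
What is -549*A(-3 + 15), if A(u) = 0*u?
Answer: 0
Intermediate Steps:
A(u) = 0
-549*A(-3 + 15) = -549*0 = 0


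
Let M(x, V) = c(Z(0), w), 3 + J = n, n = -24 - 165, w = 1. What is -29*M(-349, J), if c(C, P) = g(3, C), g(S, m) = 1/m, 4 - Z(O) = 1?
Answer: -29/3 ≈ -9.6667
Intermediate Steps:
Z(O) = 3 (Z(O) = 4 - 1*1 = 4 - 1 = 3)
c(C, P) = 1/C
n = -189
J = -192 (J = -3 - 189 = -192)
M(x, V) = 1/3
-29*M(-349, J) = -29*1/3 = -29/3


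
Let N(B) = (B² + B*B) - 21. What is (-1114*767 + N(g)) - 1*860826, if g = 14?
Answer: -1714893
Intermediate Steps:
N(B) = -21 + 2*B² (N(B) = (B² + B²) - 21 = 2*B² - 21 = -21 + 2*B²)
(-1114*767 + N(g)) - 1*860826 = (-1114*767 + (-21 + 2*14²)) - 1*860826 = (-854438 + (-21 + 2*196)) - 860826 = (-854438 + (-21 + 392)) - 860826 = (-854438 + 371) - 860826 = -854067 - 860826 = -1714893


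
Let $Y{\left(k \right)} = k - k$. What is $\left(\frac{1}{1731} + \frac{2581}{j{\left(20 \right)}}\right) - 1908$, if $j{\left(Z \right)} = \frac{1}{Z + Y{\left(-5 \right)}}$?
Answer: $\frac{86051473}{1731} \approx 49712.0$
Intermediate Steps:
$Y{\left(k \right)} = 0$
$j{\left(Z \right)} = \frac{1}{Z}$ ($j{\left(Z \right)} = \frac{1}{Z + 0} = \frac{1}{Z}$)
$\left(\frac{1}{1731} + \frac{2581}{j{\left(20 \right)}}\right) - 1908 = \left(\frac{1}{1731} + \frac{2581}{\frac{1}{20}}\right) - 1908 = \left(\frac{1}{1731} + 2581 \frac{1}{\frac{1}{20}}\right) - 1908 = \left(\frac{1}{1731} + 2581 \cdot 20\right) - 1908 = \left(\frac{1}{1731} + 51620\right) - 1908 = \frac{89354221}{1731} - 1908 = \frac{86051473}{1731}$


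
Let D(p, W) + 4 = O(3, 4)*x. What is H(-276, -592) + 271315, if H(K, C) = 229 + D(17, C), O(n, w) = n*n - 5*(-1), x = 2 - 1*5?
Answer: 271498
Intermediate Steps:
x = -3 (x = 2 - 5 = -3)
O(n, w) = 5 + n**2 (O(n, w) = n**2 + 5 = 5 + n**2)
D(p, W) = -46 (D(p, W) = -4 + (5 + 3**2)*(-3) = -4 + (5 + 9)*(-3) = -4 + 14*(-3) = -4 - 42 = -46)
H(K, C) = 183 (H(K, C) = 229 - 46 = 183)
H(-276, -592) + 271315 = 183 + 271315 = 271498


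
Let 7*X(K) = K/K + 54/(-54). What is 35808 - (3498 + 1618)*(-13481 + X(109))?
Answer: 69004604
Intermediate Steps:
X(K) = 0 (X(K) = (K/K + 54/(-54))/7 = (1 + 54*(-1/54))/7 = (1 - 1)/7 = (⅐)*0 = 0)
35808 - (3498 + 1618)*(-13481 + X(109)) = 35808 - (3498 + 1618)*(-13481 + 0) = 35808 - 5116*(-13481) = 35808 - 1*(-68968796) = 35808 + 68968796 = 69004604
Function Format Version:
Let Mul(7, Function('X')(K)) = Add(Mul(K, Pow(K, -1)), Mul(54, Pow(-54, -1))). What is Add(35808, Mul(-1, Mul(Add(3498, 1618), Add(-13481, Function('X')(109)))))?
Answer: 69004604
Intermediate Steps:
Function('X')(K) = 0 (Function('X')(K) = Mul(Rational(1, 7), Add(Mul(K, Pow(K, -1)), Mul(54, Pow(-54, -1)))) = Mul(Rational(1, 7), Add(1, Mul(54, Rational(-1, 54)))) = Mul(Rational(1, 7), Add(1, -1)) = Mul(Rational(1, 7), 0) = 0)
Add(35808, Mul(-1, Mul(Add(3498, 1618), Add(-13481, Function('X')(109))))) = Add(35808, Mul(-1, Mul(Add(3498, 1618), Add(-13481, 0)))) = Add(35808, Mul(-1, Mul(5116, -13481))) = Add(35808, Mul(-1, -68968796)) = Add(35808, 68968796) = 69004604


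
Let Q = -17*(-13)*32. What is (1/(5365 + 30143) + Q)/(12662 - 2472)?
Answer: 251112577/361826520 ≈ 0.69401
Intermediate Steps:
Q = 7072 (Q = 221*32 = 7072)
(1/(5365 + 30143) + Q)/(12662 - 2472) = (1/(5365 + 30143) + 7072)/(12662 - 2472) = (1/35508 + 7072)/10190 = (1/35508 + 7072)*(1/10190) = (251112577/35508)*(1/10190) = 251112577/361826520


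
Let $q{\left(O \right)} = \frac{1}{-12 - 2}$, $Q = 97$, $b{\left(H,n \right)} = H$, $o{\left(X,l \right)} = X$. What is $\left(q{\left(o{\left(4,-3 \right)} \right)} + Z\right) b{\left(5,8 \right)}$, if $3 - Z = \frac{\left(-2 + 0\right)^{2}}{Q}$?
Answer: $\frac{19605}{1358} \approx 14.437$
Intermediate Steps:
$q{\left(O \right)} = - \frac{1}{14}$ ($q{\left(O \right)} = \frac{1}{-14} = - \frac{1}{14}$)
$Z = \frac{287}{97}$ ($Z = 3 - \frac{\left(-2 + 0\right)^{2}}{97} = 3 - \left(-2\right)^{2} \cdot \frac{1}{97} = 3 - 4 \cdot \frac{1}{97} = 3 - \frac{4}{97} = \frac{287}{97} \approx 2.9588$)
$\left(q{\left(o{\left(4,-3 \right)} \right)} + Z\right) b{\left(5,8 \right)} = \left(- \frac{1}{14} + \frac{287}{97}\right) 5 = \frac{3921}{1358} \cdot 5 = \frac{19605}{1358}$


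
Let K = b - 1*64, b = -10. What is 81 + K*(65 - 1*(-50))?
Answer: -8429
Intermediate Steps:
K = -74 (K = -10 - 1*64 = -10 - 64 = -74)
81 + K*(65 - 1*(-50)) = 81 - 74*(65 - 1*(-50)) = 81 - 74*(65 + 50) = 81 - 74*115 = 81 - 8510 = -8429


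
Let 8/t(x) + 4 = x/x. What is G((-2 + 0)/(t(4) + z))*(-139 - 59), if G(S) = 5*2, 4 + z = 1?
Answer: -1980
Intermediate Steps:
z = -3 (z = -4 + 1 = -3)
t(x) = -8/3 (t(x) = 8/(-4 + x/x) = 8/(-4 + 1) = 8/(-3) = 8*(-⅓) = -8/3)
G(S) = 10
G((-2 + 0)/(t(4) + z))*(-139 - 59) = 10*(-139 - 59) = 10*(-198) = -1980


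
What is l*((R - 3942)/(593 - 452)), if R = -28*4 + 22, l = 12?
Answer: -16128/47 ≈ -343.15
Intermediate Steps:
R = -90 (R = -112 + 22 = -90)
l*((R - 3942)/(593 - 452)) = 12*((-90 - 3942)/(593 - 452)) = 12*(-4032/141) = 12*(-4032*1/141) = 12*(-1344/47) = -16128/47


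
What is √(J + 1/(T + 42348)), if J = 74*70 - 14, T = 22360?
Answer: √5407672294633/32354 ≈ 71.875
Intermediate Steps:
J = 5166 (J = 5180 - 14 = 5166)
√(J + 1/(T + 42348)) = √(5166 + 1/(22360 + 42348)) = √(5166 + 1/64708) = √(334281529/64708) = √5407672294633/32354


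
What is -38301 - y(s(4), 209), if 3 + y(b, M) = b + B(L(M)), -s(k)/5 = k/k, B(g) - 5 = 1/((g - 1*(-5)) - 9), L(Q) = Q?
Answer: -7851091/205 ≈ -38298.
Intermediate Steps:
B(g) = 5 + 1/(-4 + g) (B(g) = 5 + 1/((g - 1*(-5)) - 9) = 5 + 1/((g + 5) - 9) = 5 + 1/((5 + g) - 9) = 5 + 1/(-4 + g))
s(k) = -5 (s(k) = -5*k/k = -5*1 = -5)
y(b, M) = -3 + b + (-19 + 5*M)/(-4 + M) (y(b, M) = -3 + (b + (-19 + 5*M)/(-4 + M)) = -3 + b + (-19 + 5*M)/(-4 + M))
-38301 - y(s(4), 209) = -38301 - (-19 + 5*209 + (-4 + 209)*(-3 - 5))/(-4 + 209) = -38301 - (-19 + 1045 + 205*(-8))/205 = -38301 - (-19 + 1045 - 1640)/205 = -38301 - (-614)/205 = -38301 - 1*(-614/205) = -38301 + 614/205 = -7851091/205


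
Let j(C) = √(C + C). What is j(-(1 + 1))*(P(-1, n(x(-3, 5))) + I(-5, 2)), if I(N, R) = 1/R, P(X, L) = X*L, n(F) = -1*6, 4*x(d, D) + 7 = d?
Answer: 13*I ≈ 13.0*I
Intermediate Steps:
x(d, D) = -7/4 + d/4
n(F) = -6
P(X, L) = L*X
j(C) = √2*√C (j(C) = √(2*C) = √2*√C)
j(-(1 + 1))*(P(-1, n(x(-3, 5))) + I(-5, 2)) = (√2*√(-(1 + 1)))*(-6*(-1) + 1/2) = (√2*√(-1*2))*(6 + ½) = (√2*√(-2))*(13/2) = (√2*(I*√2))*(13/2) = (2*I)*(13/2) = 13*I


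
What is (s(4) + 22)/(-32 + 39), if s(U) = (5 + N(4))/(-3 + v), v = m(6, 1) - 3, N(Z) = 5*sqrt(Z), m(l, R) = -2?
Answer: 23/8 ≈ 2.8750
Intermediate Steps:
v = -5 (v = -2 - 3 = -5)
s(U) = -15/8 (s(U) = (5 + 5*sqrt(4))/(-3 - 5) = (5 + 5*2)/(-8) = (5 + 10)*(-1/8) = 15*(-1/8) = -15/8)
(s(4) + 22)/(-32 + 39) = (-15/8 + 22)/(-32 + 39) = (161/8)/7 = (161/8)*(1/7) = 23/8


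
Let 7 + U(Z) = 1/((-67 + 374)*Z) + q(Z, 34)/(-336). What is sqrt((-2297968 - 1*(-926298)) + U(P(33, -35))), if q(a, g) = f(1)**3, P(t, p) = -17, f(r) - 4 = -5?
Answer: I*sqrt(263624046218320515)/438396 ≈ 1171.2*I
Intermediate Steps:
f(r) = -1 (f(r) = 4 - 5 = -1)
q(a, g) = -1 (q(a, g) = (-1)**3 = -1)
U(Z) = -2351/336 + 1/(307*Z) (U(Z) = -7 + (1/((-67 + 374)*Z) - 1/(-336)) = -7 + (1/(307*Z) - 1*(-1/336)) = -7 + (1/(307*Z) + 1/336) = -7 + (1/336 + 1/(307*Z)) = -2351/336 + 1/(307*Z))
sqrt((-2297968 - 1*(-926298)) + U(P(33, -35))) = sqrt((-2297968 - 1*(-926298)) + (1/103152)*(336 - 721757*(-17))/(-17)) = sqrt((-2297968 + 926298) + (1/103152)*(-1/17)*(336 + 12269869)) = sqrt(-1371670 + (1/103152)*(-1/17)*12270205) = sqrt(-1371670 - 12270205/1753584) = sqrt(-2405350835485/1753584) = I*sqrt(263624046218320515)/438396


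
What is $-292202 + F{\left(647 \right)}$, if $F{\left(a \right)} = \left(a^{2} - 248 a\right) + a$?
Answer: $-33402$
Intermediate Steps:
$F{\left(a \right)} = a^{2} - 247 a$
$-292202 + F{\left(647 \right)} = -292202 + 647 \left(-247 + 647\right) = -292202 + 647 \cdot 400 = -292202 + 258800 = -33402$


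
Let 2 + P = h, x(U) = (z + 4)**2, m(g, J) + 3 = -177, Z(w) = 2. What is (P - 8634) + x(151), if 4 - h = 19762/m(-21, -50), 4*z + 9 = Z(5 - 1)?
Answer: -6132347/720 ≈ -8517.2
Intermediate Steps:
m(g, J) = -180 (m(g, J) = -3 - 177 = -180)
z = -7/4 (z = -9/4 + (1/4)*2 = -9/4 + 1/2 = -7/4 ≈ -1.7500)
h = 10241/90 (h = 4 - 19762/(-180) = 4 - 19762*(-1)/180 = 4 - 1*(-9881/90) = 4 + 9881/90 = 10241/90 ≈ 113.79)
x(U) = 81/16 (x(U) = (-7/4 + 4)**2 = (9/4)**2 = 81/16)
P = 10061/90 (P = -2 + 10241/90 = 10061/90 ≈ 111.79)
(P - 8634) + x(151) = (10061/90 - 8634) + 81/16 = -766999/90 + 81/16 = -6132347/720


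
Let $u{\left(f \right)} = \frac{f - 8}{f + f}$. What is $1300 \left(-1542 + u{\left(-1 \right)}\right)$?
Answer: $-1998750$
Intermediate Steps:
$u{\left(f \right)} = \frac{-8 + f}{2 f}$
$1300 \left(-1542 + u{\left(-1 \right)}\right) = 1300 \left(-1542 + \frac{-8 - 1}{2 \left(-1\right)}\right) = 1300 \left(-1542 + \frac{1}{2} \left(-1\right) \left(-9\right)\right) = 1300 \left(-1542 + \frac{9}{2}\right) = 1300 \left(- \frac{3075}{2}\right) = -1998750$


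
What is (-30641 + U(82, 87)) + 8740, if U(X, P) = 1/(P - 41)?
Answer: -1007445/46 ≈ -21901.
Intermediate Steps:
U(X, P) = 1/(-41 + P)
(-30641 + U(82, 87)) + 8740 = (-30641 + 1/(-41 + 87)) + 8740 = (-30641 + 1/46) + 8740 = -1409485/46 + 8740 = -1007445/46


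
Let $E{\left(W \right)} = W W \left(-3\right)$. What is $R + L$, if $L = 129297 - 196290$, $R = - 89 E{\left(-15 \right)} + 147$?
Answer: $-6771$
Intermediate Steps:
$E{\left(W \right)} = - 3 W^{2}$ ($E{\left(W \right)} = W^{2} \left(-3\right) = - 3 W^{2}$)
$R = 60222$ ($R = - 89 \left(- 3 \left(-15\right)^{2}\right) + 147 = - 89 \left(\left(-3\right) 225\right) + 147 = \left(-89\right) \left(-675\right) + 147 = 60075 + 147 = 60222$)
$L = -66993$ ($L = 129297 - 196290 = -66993$)
$R + L = 60222 - 66993 = -6771$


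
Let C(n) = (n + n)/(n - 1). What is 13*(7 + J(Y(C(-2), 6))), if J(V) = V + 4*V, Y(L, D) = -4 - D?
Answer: -559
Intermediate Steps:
C(n) = 2*n/(-1 + n) (C(n) = (2*n)/(-1 + n) = 2*n/(-1 + n))
J(V) = 5*V
13*(7 + J(Y(C(-2), 6))) = 13*(7 + 5*(-4 - 1*6)) = 13*(7 + 5*(-4 - 6)) = 13*(7 + 5*(-10)) = 13*(7 - 50) = 13*(-43) = -559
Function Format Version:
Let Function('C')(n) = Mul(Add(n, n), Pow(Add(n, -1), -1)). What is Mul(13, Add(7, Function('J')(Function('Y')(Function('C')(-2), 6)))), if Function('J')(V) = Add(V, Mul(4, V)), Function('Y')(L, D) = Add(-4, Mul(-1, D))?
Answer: -559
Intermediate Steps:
Function('C')(n) = Mul(2, n, Pow(Add(-1, n), -1)) (Function('C')(n) = Mul(Mul(2, n), Pow(Add(-1, n), -1)) = Mul(2, n, Pow(Add(-1, n), -1)))
Function('J')(V) = Mul(5, V)
Mul(13, Add(7, Function('J')(Function('Y')(Function('C')(-2), 6)))) = Mul(13, Add(7, Mul(5, Add(-4, Mul(-1, 6))))) = Mul(13, Add(7, Mul(5, Add(-4, -6)))) = Mul(13, Add(7, Mul(5, -10))) = Mul(13, Add(7, -50)) = Mul(13, -43) = -559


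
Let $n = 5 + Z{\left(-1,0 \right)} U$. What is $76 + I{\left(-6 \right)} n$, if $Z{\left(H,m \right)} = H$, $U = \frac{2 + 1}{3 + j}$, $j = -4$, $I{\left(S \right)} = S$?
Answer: $28$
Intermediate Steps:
$U = -3$ ($U = \frac{2 + 1}{3 - 4} = \frac{3}{-1} = 3 \left(-1\right) = -3$)
$n = 8$ ($n = 5 - -3 = 5 + 3 = 8$)
$76 + I{\left(-6 \right)} n = 76 - 48 = 28$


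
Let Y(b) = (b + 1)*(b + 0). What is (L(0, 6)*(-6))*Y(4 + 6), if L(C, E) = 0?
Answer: 0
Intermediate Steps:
Y(b) = b*(1 + b) (Y(b) = (1 + b)*b = b*(1 + b))
(L(0, 6)*(-6))*Y(4 + 6) = (0*(-6))*((4 + 6)*(1 + (4 + 6))) = 0*(10*(1 + 10)) = 0*(10*11) = 0*110 = 0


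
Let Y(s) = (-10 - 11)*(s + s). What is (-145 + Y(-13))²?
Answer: 160801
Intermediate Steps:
Y(s) = -42*s
(-145 + Y(-13))² = (-145 - 42*(-13))² = (-145 + 546)² = 401² = 160801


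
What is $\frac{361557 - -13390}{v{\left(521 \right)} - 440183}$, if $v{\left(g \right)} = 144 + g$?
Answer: $- \frac{374947}{439518} \approx -0.85309$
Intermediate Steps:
$\frac{361557 - -13390}{v{\left(521 \right)} - 440183} = \frac{361557 - -13390}{\left(144 + 521\right) - 440183} = \frac{361557 + 13390}{665 - 440183} = \frac{374947}{-439518} = 374947 \left(- \frac{1}{439518}\right) = - \frac{374947}{439518}$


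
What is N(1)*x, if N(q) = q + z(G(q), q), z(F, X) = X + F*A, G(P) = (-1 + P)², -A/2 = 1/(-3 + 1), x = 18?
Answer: 36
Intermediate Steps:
A = 1 (A = -2/(-3 + 1) = -2/(-2) = -2*(-½) = 1)
z(F, X) = F + X (z(F, X) = X + F*1 = X + F = F + X)
N(q) = (-1 + q)² + 2*q (N(q) = q + ((-1 + q)² + q) = q + (q + (-1 + q)²) = (-1 + q)² + 2*q)
N(1)*x = (1 + 1²)*18 = (1 + 1)*18 = 2*18 = 36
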